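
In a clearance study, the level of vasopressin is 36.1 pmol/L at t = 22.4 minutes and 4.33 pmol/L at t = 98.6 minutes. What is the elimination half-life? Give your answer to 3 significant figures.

Over Δt = 98.6 − 22.4 = 76.2 minutes, the level fell by a factor of 36.1/4.33 ≈ 8.3372.
n = log₂(8.3372) ≈ 3.0596 half-lives, so t½ = 76.2/3.0596 ≈ 24.906 minutes.

24.9 minutes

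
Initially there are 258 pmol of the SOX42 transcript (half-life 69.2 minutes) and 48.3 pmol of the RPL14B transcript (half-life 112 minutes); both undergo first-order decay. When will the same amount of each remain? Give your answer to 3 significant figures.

Set 258·(1/2)^(t/69.2) = 48.3·(1/2)^(t/112).
Taking log₂: log₂(258/48.3) = t·(1/69.2 − 1/112).
log₂(5.3416) = 2.4173; 1/69.2 − 1/112 = 0.0055223.
t = 2.4173 / 0.0055223 ≈ 437.73 minutes.

438 minutes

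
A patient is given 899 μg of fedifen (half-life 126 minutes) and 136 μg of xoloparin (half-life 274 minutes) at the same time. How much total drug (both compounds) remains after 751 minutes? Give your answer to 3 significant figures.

fedifen: 899 × (1/2)^(751/126) = 899 × (1/2)^5.9603 ≈ 14.439 μg.
xoloparin: 136 × (1/2)^(751/274) = 136 × (1/2)^2.7409 ≈ 20.345 μg.
Total = 14.439 + 20.345 ≈ 34.783 μg.

34.8 μg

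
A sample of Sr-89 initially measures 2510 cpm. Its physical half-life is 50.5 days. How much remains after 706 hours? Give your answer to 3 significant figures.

1680 cpm

Convert the elapsed time: 706 hours = 29.4167 days.
Number of half-lives: n = 29.4167/50.5 ≈ 0.58251.
Remaining = 2510 × (1/2)^0.58251 = 2510 × 0.6678 ≈ 1676.2 cpm.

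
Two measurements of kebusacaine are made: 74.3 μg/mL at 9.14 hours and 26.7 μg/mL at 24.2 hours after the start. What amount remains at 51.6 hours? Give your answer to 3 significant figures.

4.15 μg/mL

Over Δt = 24.2 − 9.14 = 15.06 hours, the level fell by a factor of 74.3/26.7 ≈ 2.7828.
n = log₂(2.7828) ≈ 1.4765 half-lives, so t½ = 15.06/1.4765 ≈ 10.2 hours.
From t = 24.2 to t = 51.6: 26.7 × (1/2)^((51.6−24.2)/10.2) ≈ 4.148 μg/mL.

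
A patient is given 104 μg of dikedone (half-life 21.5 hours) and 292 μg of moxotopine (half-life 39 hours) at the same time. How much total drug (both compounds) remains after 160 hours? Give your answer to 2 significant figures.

18 μg

dikedone: 104 × (1/2)^(160/21.5) = 104 × (1/2)^7.4419 ≈ 0.59815 μg.
moxotopine: 292 × (1/2)^(160/39) = 292 × (1/2)^4.1026 ≈ 16.998 μg.
Total = 0.59815 + 16.998 ≈ 17.596 μg.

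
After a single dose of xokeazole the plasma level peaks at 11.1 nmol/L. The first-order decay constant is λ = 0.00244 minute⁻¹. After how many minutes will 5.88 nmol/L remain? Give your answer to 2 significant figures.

t½ = ln 2 / λ = 0.69315 / 0.00244 ≈ 284.08 minutes.
Fraction remaining = 5.88/11.1 ≈ 0.52973.
n = log₂(11.1/5.88) = ln(1.8878)/ln 2 ≈ 0.91667 half-lives.
t = n × t½ = 0.91667 × 284.08 ≈ 260.41 minutes.

260 minutes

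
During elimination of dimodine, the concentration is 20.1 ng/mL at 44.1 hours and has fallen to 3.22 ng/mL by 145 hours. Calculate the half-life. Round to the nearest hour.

Over Δt = 145 − 44.1 = 100.9 hours, the level fell by a factor of 20.1/3.22 ≈ 6.2422.
n = log₂(6.2422) ≈ 2.6421 half-lives, so t½ = 100.9/2.6421 ≈ 38.19 hours.

38 hours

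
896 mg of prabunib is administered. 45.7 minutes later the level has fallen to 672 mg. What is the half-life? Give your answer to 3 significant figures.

A/A₀ = 672/896 ≈ 0.75.
n = log₂(1.3333) ≈ 0.41504 half-lives elapsed in 45.7 minutes.
t½ = 45.7/0.41504 ≈ 110.11 minutes.

110 minutes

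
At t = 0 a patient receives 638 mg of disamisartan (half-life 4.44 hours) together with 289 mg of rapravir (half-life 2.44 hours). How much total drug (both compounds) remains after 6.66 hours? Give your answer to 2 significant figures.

disamisartan: 638 × (1/2)^(6.66/4.44) = 638 × (1/2)^1.5 ≈ 225.57 mg.
rapravir: 289 × (1/2)^(6.66/2.44) = 289 × (1/2)^2.7295 ≈ 43.575 mg.
Total = 225.57 + 43.575 ≈ 269.14 mg.

270 mg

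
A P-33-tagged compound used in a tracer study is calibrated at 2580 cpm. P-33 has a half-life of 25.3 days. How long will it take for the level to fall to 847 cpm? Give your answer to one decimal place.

40.7 days

Fraction remaining = 847/2580 ≈ 0.32829.
n = log₂(2580/847) = ln(3.046)/ln 2 ≈ 1.6069 half-lives.
t = n × t½ = 1.6069 × 25.3 ≈ 40.656 days.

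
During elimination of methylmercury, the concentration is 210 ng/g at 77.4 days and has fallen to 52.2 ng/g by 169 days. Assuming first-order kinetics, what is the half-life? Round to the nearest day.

Over Δt = 169 − 77.4 = 91.6 days, the level fell by a factor of 210/52.2 ≈ 4.023.
n = log₂(4.023) ≈ 2.0083 half-lives, so t½ = 91.6/2.0083 ≈ 45.611 days.

46 days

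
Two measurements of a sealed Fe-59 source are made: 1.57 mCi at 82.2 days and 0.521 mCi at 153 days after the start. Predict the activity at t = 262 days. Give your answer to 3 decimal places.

Over Δt = 153 − 82.2 = 70.8 days, the level fell by a factor of 1.57/0.521 ≈ 3.0134.
n = log₂(3.0134) ≈ 1.5914 half-lives, so t½ = 70.8/1.5914 ≈ 44.489 days.
From t = 153 to t = 262: 0.521 × (1/2)^((262−153)/44.489) ≈ 0.095345 mCi.

0.095 mCi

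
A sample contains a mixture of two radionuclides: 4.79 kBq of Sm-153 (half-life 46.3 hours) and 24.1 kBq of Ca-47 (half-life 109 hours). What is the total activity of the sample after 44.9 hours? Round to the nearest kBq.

Sm-153: 4.79 × (1/2)^(44.9/46.3) = 4.79 × (1/2)^0.96976 ≈ 2.4457 kBq.
Ca-47: 24.1 × (1/2)^(44.9/109) = 24.1 × (1/2)^0.41193 ≈ 18.114 kBq.
Total = 2.4457 + 18.114 ≈ 20.56 kBq.

21 kBq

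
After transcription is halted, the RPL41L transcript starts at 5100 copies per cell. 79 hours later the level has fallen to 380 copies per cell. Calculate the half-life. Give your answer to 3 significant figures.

A/A₀ = 380/5100 ≈ 0.07451.
n = log₂(13.421) ≈ 3.7464 half-lives elapsed in 79 hours.
t½ = 79/3.7464 ≈ 21.087 hours.

21.1 hours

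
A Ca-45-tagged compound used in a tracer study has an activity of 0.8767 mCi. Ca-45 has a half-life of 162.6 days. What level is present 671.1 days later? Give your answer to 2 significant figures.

0.050 mCi

Number of half-lives: n = 671.1/162.6 ≈ 4.1273.
Remaining = 0.8767 × (1/2)^4.1273 = 0.8767 × 0.057221 ≈ 0.050166 mCi.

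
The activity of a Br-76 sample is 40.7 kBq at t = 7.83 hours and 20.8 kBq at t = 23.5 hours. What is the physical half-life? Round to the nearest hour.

16 hours

Over Δt = 23.5 − 7.83 = 15.67 hours, the level fell by a factor of 40.7/20.8 ≈ 1.9567.
n = log₂(1.9567) ≈ 0.96845 half-lives, so t½ = 15.67/0.96845 ≈ 16.181 hours.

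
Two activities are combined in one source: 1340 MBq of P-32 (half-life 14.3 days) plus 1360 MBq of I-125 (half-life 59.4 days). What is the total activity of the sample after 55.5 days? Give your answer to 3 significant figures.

P-32: 1340 × (1/2)^(55.5/14.3) = 1340 × (1/2)^3.8811 ≈ 90.943 MBq.
I-125: 1360 × (1/2)^(55.5/59.4) = 1360 × (1/2)^0.93434 ≈ 711.66 MBq.
Total = 90.943 + 711.66 ≈ 802.61 MBq.

803 MBq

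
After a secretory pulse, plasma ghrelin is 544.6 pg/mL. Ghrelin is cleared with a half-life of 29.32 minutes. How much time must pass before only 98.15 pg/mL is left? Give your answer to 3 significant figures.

Fraction remaining = 98.15/544.6 ≈ 0.18022.
n = log₂(544.6/98.15) = ln(5.5487)/ln 2 ≈ 2.4721 half-lives.
t = n × t½ = 2.4721 × 29.32 ≈ 72.483 minutes.

72.5 minutes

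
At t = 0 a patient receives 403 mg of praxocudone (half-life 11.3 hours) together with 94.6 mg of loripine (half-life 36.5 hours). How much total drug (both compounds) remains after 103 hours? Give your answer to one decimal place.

praxocudone: 403 × (1/2)^(103/11.3) = 403 × (1/2)^9.115 ≈ 0.72678 mg.
loripine: 94.6 × (1/2)^(103/36.5) = 94.6 × (1/2)^2.8219 ≈ 13.379 mg.
Total = 0.72678 + 13.379 ≈ 14.105 mg.

14.1 mg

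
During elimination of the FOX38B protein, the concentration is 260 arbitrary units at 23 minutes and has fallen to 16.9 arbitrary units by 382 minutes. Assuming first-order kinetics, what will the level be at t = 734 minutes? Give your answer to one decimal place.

1.2 arbitrary units

Over Δt = 382 − 23 = 359 minutes, the level fell by a factor of 260/16.9 ≈ 15.385.
n = log₂(15.385) ≈ 3.9434 half-lives, so t½ = 359/3.9434 ≈ 91.038 minutes.
From t = 382 to t = 734: 16.9 × (1/2)^((734−382)/91.038) ≈ 1.1586 arbitrary units.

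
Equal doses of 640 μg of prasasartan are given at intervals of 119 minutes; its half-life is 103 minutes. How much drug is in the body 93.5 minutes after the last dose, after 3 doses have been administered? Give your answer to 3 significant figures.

563 μg

The 3 doses were given 331.5, 212.5, 93.5 minutes ago.
Total = 640·(1/2)^(331.5/103) + 640·(1/2)^(212.5/103) + 640·(1/2)^(93.5/103)
      = 68.759 + 153.15 + 341.13 ≈ 563.04 μg.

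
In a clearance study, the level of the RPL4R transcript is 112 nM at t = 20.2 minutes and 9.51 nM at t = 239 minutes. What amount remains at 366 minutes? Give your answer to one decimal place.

Over Δt = 239 − 20.2 = 218.8 minutes, the level fell by a factor of 112/9.51 ≈ 11.777.
n = log₂(11.777) ≈ 3.5579 half-lives, so t½ = 218.8/3.5579 ≈ 61.497 minutes.
From t = 239 to t = 366: 9.51 × (1/2)^((366−239)/61.497) ≈ 2.2725 nM.

2.3 nM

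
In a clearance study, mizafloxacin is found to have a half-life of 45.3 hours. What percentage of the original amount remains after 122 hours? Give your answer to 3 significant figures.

n = 122/45.3 ≈ 2.6932 half-lives.
Fraction remaining = (1/2)^2.6932 ≈ 0.15462, i.e. 15.462%.

15.5%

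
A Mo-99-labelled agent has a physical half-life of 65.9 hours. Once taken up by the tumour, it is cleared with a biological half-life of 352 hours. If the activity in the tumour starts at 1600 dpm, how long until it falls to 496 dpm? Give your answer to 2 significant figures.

94 hours

1/t_eff = 1/t_phys + 1/t_biol = 1/65.9 + 1/352 = 0.018015 per hour.
t_eff = 65.9 × 352 / (65.9 + 352) ≈ 55.508 hours.
n = log₂(1600/496) ≈ 1.6897; t = 1.6897 × 55.508 ≈ 93.79 hours.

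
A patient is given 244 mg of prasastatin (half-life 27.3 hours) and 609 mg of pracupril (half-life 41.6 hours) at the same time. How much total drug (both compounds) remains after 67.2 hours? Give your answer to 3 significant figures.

243 mg

prasastatin: 244 × (1/2)^(67.2/27.3) = 244 × (1/2)^2.4615 ≈ 44.299 mg.
pracupril: 609 × (1/2)^(67.2/41.6) = 609 × (1/2)^1.6154 ≈ 198.76 mg.
Total = 44.299 + 198.76 ≈ 243.06 mg.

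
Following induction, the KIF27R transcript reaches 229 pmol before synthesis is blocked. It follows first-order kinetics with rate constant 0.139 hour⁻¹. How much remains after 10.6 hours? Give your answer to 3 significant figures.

52.5 pmol

t½ = ln 2 / λ = 0.69315 / 0.139 ≈ 4.9867 hours.
Number of half-lives: n = 10.6/4.9867 ≈ 2.1257.
Remaining = 229 × (1/2)^2.1257 = 229 × 0.22915 ≈ 52.474 pmol.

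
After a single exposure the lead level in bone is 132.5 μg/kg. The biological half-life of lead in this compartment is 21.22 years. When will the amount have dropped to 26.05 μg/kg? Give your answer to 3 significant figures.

49.8 years

Fraction remaining = 26.05/132.5 ≈ 0.1966.
n = log₂(132.5/26.05) = ln(5.0864)/ln 2 ≈ 2.3466 half-lives.
t = n × t½ = 2.3466 × 21.22 ≈ 49.796 years.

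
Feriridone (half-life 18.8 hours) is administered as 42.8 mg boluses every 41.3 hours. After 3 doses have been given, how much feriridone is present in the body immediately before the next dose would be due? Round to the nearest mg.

12 mg

The 3 doses were given 123.9, 82.6, 41.3 hours ago.
Total = 42.8·(1/2)^(123.9/18.8) + 42.8·(1/2)^(82.6/18.8) + 42.8·(1/2)^(41.3/18.8)
      = 0.44415 + 2.0363 + 9.3355 ≈ 11.816 mg.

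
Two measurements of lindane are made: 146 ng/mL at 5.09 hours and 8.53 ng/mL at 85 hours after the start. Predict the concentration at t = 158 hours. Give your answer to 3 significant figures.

0.637 ng/mL

Over Δt = 85 − 5.09 = 79.91 hours, the level fell by a factor of 146/8.53 ≈ 17.116.
n = log₂(17.116) ≈ 4.0973 half-lives, so t½ = 79.91/4.0973 ≈ 19.503 hours.
From t = 85 to t = 158: 8.53 × (1/2)^((158−85)/19.503) ≈ 0.63709 ng/mL.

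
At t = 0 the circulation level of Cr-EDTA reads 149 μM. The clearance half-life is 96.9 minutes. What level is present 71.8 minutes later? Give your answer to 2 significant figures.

Number of half-lives: n = 71.8/96.9 ≈ 0.74097.
Remaining = 149 × (1/2)^0.74097 = 149 × 0.59834 ≈ 89.152 μM.

89 μM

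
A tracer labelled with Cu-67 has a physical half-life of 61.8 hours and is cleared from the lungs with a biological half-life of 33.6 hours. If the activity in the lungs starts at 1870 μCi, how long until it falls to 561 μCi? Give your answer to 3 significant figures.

1/t_eff = 1/t_phys + 1/t_biol = 1/61.8 + 1/33.6 = 0.045943 per hour.
t_eff = 61.8 × 33.6 / (61.8 + 33.6) ≈ 21.766 hours.
n = log₂(1870/561) ≈ 1.737; t = 1.737 × 21.766 ≈ 37.807 hours.

37.8 hours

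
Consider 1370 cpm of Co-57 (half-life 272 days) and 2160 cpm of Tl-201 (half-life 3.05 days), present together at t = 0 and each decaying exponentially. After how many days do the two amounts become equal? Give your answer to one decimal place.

Set 1370·(1/2)^(t/272) = 2160·(1/2)^(t/3.05).
Taking log₂: log₂(1370/2160) = t·(1/272 − 1/3.05).
log₂(0.63426) = -0.65686; 1/272 − 1/3.05 = -0.32419.
t = -0.65686 / -0.32419 ≈ 2.0261 days.

2.0 days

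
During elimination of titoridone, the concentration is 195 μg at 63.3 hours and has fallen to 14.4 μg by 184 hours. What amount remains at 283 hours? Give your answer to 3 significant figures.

1.70 μg

Over Δt = 184 − 63.3 = 120.7 hours, the level fell by a factor of 195/14.4 ≈ 13.542.
n = log₂(13.542) ≈ 3.7593 half-lives, so t½ = 120.7/3.7593 ≈ 32.107 hours.
From t = 184 to t = 283: 14.4 × (1/2)^((283−184)/32.107) ≈ 1.6988 μg.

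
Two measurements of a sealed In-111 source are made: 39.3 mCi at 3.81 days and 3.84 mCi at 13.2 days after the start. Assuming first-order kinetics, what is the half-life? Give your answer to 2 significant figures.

Over Δt = 13.2 − 3.81 = 9.39 days, the level fell by a factor of 39.3/3.84 ≈ 10.234.
n = log₂(10.234) ≈ 3.3554 half-lives, so t½ = 9.39/3.3554 ≈ 2.7985 days.

2.8 days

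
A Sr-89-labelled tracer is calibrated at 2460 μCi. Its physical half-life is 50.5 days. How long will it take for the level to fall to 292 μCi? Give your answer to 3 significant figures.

155 days

Fraction remaining = 292/2460 ≈ 0.1187.
n = log₂(2460/292) = ln(8.4247)/ln 2 ≈ 3.0746 half-lives.
t = n × t½ = 3.0746 × 50.5 ≈ 155.27 days.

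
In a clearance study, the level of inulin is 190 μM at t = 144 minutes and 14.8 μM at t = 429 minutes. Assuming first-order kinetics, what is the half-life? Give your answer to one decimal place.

77.4 minutes

Over Δt = 429 − 144 = 285 minutes, the level fell by a factor of 190/14.8 ≈ 12.838.
n = log₂(12.838) ≈ 3.6823 half-lives, so t½ = 285/3.6823 ≈ 77.397 minutes.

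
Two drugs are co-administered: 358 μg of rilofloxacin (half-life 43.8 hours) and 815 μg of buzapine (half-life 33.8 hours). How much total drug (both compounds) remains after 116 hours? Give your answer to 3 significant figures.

rilofloxacin: 358 × (1/2)^(116/43.8) = 358 × (1/2)^2.6484 ≈ 57.1 μg.
buzapine: 815 × (1/2)^(116/33.8) = 815 × (1/2)^3.432 ≈ 75.516 μg.
Total = 57.1 + 75.516 ≈ 132.62 μg.

133 μg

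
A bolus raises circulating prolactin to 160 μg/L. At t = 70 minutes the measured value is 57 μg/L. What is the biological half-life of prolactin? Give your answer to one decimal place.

A/A₀ = 57/160 ≈ 0.35625.
n = log₂(2.807) ≈ 1.489 half-lives elapsed in 70 minutes.
t½ = 70/1.489 ≈ 47.01 minutes.

47.0 minutes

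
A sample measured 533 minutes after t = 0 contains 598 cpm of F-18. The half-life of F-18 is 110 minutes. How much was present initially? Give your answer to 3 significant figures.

Number of half-lives elapsed: n = 533/110 ≈ 4.8455.
A₀ = A × 2^n = 598 × 2^4.8455 = 598 × 28.749 ≈ 17192 cpm.

17200 cpm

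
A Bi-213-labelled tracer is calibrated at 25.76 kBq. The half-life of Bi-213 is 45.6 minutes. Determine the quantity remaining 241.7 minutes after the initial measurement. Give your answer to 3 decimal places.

0.654 kBq

Number of half-lives: n = 241.7/45.6 ≈ 5.3004.
Remaining = 25.76 × (1/2)^5.3004 = 25.76 × 0.025375 ≈ 0.65366 kBq.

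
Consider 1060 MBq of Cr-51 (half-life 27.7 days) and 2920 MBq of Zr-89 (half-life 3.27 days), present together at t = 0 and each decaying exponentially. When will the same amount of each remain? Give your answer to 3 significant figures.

Set 1060·(1/2)^(t/27.7) = 2920·(1/2)^(t/3.27).
Taking log₂: log₂(1060/2920) = t·(1/27.7 − 1/3.27).
log₂(0.36301) = -1.4619; 1/27.7 − 1/3.27 = -0.26971.
t = -1.4619 / -0.26971 ≈ 5.4203 days.

5.42 days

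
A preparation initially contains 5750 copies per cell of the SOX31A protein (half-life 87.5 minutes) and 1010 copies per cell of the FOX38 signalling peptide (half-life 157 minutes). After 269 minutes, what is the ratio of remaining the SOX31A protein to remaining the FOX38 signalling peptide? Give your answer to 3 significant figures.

SOX31A protein: 5750 × (1/2)^(269/87.5) = 5750 × (1/2)^3.0743 ≈ 682.68 copies per cell.
FOX38 signalling peptide: 1010 × (1/2)^(269/157) = 1010 × (1/2)^1.7134 ≈ 308 copies per cell.
Ratio ≈ 682.68 / 308 ≈ 2.2165.

2.22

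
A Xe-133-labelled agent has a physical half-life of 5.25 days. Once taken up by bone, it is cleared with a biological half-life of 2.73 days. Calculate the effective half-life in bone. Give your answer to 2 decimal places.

1.80 days

1/t_eff = 1/t_phys + 1/t_biol = 1/5.25 + 1/2.73 = 0.55678 per day.
t_eff = 5.25 × 2.73 / (5.25 + 2.73) ≈ 1.7961 days.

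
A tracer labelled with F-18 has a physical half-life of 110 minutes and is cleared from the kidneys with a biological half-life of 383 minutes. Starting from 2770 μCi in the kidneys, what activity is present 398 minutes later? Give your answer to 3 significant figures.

110 μCi

1/t_eff = 1/t_phys + 1/t_biol = 1/110 + 1/383 = 0.011702 per minute.
t_eff = 110 × 383 / (110 + 383) ≈ 85.456 minutes.
Remaining = 2770 × (1/2)^(398/85.456) = 2770 × (1/2)^4.6573 ≈ 109.77 μCi.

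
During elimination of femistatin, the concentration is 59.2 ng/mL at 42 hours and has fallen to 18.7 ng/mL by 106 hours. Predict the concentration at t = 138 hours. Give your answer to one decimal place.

Over Δt = 106 − 42 = 64 hours, the level fell by a factor of 59.2/18.7 ≈ 3.1658.
n = log₂(3.1658) ≈ 1.6626 half-lives, so t½ = 64/1.6626 ≈ 38.495 hours.
From t = 106 to t = 138: 18.7 × (1/2)^((138−106)/38.495) ≈ 10.51 ng/mL.

10.5 ng/mL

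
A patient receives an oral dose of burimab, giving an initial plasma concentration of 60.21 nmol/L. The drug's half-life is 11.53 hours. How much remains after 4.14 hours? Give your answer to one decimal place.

46.9 nmol/L

Number of half-lives: n = 4.14/11.53 ≈ 0.35906.
Remaining = 60.21 × (1/2)^0.35906 = 60.21 × 0.77967 ≈ 46.944 nmol/L.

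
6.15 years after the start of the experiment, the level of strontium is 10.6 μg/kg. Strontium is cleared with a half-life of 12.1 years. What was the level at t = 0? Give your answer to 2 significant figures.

15 μg/kg

Number of half-lives elapsed: n = 6.15/12.1 ≈ 0.50826.
A₀ = A × 2^n = 10.6 × 2^0.50826 = 10.6 × 1.4223 ≈ 15.077 μg/kg.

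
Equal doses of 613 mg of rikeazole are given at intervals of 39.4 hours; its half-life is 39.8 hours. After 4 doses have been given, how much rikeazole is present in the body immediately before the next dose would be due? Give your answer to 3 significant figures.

582 mg

The 4 doses were given 157.6, 118.2, 78.8, 39.4 hours ago.
Total = 613·(1/2)^(157.6/39.8) + 613·(1/2)^(118.2/39.8) + 613·(1/2)^(78.8/39.8) + 613·(1/2)^(39.4/39.8)
      = 39.395 + 78.243 + 155.4 + 308.64 ≈ 581.68 mg.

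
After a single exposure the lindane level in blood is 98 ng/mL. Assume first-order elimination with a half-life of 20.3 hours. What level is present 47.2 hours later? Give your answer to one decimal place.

Number of half-lives: n = 47.2/20.3 ≈ 2.3251.
Remaining = 98 × (1/2)^2.3251 = 98 × 0.19956 ≈ 19.557 ng/mL.

19.6 ng/mL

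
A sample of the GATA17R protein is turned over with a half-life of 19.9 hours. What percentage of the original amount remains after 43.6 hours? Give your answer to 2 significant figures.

22%

n = 43.6/19.9 ≈ 2.191 half-lives.
Fraction remaining = (1/2)^2.191 ≈ 0.21901, i.e. 21.901%.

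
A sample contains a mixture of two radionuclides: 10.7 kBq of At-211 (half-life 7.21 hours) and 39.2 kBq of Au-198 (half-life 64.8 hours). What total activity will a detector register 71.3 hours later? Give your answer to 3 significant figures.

At-211: 10.7 × (1/2)^(71.3/7.21) = 10.7 × (1/2)^9.889 ≈ 0.011285 kBq.
Au-198: 39.2 × (1/2)^(71.3/64.8) = 39.2 × (1/2)^1.1003 ≈ 18.284 kBq.
Total = 0.011285 + 18.284 ≈ 18.295 kBq.

18.3 kBq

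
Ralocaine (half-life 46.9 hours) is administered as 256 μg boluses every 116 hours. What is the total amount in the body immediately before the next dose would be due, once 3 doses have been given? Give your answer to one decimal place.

55.9 μg

The 3 doses were given 348, 232, 116 hours ago.
Total = 256·(1/2)^(348/46.9) + 256·(1/2)^(232/46.9) + 256·(1/2)^(116/46.9)
      = 1.4948 + 8.3011 + 46.099 ≈ 55.895 μg.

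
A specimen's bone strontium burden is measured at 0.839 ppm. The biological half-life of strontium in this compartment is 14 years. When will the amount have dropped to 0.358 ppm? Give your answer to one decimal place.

Fraction remaining = 0.358/0.839 ≈ 0.4267.
n = log₂(0.839/0.358) = ln(2.3436)/ln 2 ≈ 1.2287 half-lives.
t = n × t½ = 1.2287 × 14 ≈ 17.202 years.

17.2 years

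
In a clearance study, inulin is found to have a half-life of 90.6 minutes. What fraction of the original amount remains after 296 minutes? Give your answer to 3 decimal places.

n = 296/90.6 ≈ 3.2671 half-lives.
Fraction remaining = (1/2)^3.2671 ≈ 0.10387.

0.104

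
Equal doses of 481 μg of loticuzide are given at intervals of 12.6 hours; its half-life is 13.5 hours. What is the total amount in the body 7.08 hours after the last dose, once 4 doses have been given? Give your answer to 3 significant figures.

The 4 doses were given 44.88, 32.28, 19.68, 7.08 hours ago.
Total = 481·(1/2)^(44.88/13.5) + 481·(1/2)^(32.28/13.5) + 481·(1/2)^(19.68/13.5) + 481·(1/2)^(7.08/13.5)
      = 48.016 + 91.696 + 175.11 + 334.4 ≈ 649.23 μg.

649 μg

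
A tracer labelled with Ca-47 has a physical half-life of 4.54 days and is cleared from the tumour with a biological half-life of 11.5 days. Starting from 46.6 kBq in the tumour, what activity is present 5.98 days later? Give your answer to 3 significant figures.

13.0 kBq

1/t_eff = 1/t_phys + 1/t_biol = 1/4.54 + 1/11.5 = 0.30722 per day.
t_eff = 4.54 × 11.5 / (4.54 + 11.5) ≈ 3.255 days.
Remaining = 46.6 × (1/2)^(5.98/3.255) = 46.6 × (1/2)^1.8372 ≈ 13.042 kBq.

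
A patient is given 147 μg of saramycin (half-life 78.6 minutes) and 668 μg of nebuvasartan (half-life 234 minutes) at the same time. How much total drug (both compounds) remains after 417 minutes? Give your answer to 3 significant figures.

saramycin: 147 × (1/2)^(417/78.6) = 147 × (1/2)^5.3053 ≈ 3.7175 μg.
nebuvasartan: 668 × (1/2)^(417/234) = 668 × (1/2)^1.7821 ≈ 194.23 μg.
Total = 3.7175 + 194.23 ≈ 197.95 μg.

198 μg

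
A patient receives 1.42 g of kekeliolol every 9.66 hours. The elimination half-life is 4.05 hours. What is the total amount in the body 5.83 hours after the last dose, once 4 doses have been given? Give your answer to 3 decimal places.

0.647 g

The 4 doses were given 34.81, 25.15, 15.49, 5.83 hours ago.
Total = 1.42·(1/2)^(34.81/4.05) + 1.42·(1/2)^(25.15/4.05) + 1.42·(1/2)^(15.49/4.05) + 1.42·(1/2)^(5.83/4.05)
      = 0.0036721 + 0.019184 + 0.10022 + 0.52354 ≈ 0.64662 g.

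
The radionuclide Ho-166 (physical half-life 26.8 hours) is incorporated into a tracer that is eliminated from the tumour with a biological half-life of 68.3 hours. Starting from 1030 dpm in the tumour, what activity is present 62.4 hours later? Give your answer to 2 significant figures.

1/t_eff = 1/t_phys + 1/t_biol = 1/26.8 + 1/68.3 = 0.051955 per hour.
t_eff = 26.8 × 68.3 / (26.8 + 68.3) ≈ 19.248 hours.
Remaining = 1030 × (1/2)^(62.4/19.248) = 1030 × (1/2)^3.242 ≈ 108.87 dpm.

110 dpm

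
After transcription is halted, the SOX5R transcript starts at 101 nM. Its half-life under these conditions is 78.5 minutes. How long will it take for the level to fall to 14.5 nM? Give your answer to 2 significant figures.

220 minutes

Fraction remaining = 14.5/101 ≈ 0.14356.
n = log₂(101/14.5) = ln(6.9655)/ln 2 ≈ 2.8002 half-lives.
t = n × t½ = 2.8002 × 78.5 ≈ 219.82 minutes.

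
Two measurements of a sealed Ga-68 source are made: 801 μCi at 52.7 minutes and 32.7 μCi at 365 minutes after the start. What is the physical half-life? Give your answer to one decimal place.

Over Δt = 365 − 52.7 = 312.3 minutes, the level fell by a factor of 801/32.7 ≈ 24.495.
n = log₂(24.495) ≈ 4.6144 half-lives, so t½ = 312.3/4.6144 ≈ 67.679 minutes.

67.7 minutes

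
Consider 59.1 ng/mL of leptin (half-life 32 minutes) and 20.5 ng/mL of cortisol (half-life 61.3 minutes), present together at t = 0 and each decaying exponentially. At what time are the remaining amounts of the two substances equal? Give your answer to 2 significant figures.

100 minutes

Set 59.1·(1/2)^(t/32) = 20.5·(1/2)^(t/61.3).
Taking log₂: log₂(59.1/20.5) = t·(1/32 − 1/61.3).
log₂(2.8829) = 1.5275; 1/32 − 1/61.3 = 0.014937.
t = 1.5275 / 0.014937 ≈ 102.27 minutes.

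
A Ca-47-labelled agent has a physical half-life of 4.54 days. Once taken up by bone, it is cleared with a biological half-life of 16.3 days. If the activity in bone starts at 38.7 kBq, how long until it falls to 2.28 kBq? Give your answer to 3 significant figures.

14.5 days

1/t_eff = 1/t_phys + 1/t_biol = 1/4.54 + 1/16.3 = 0.28161 per day.
t_eff = 4.54 × 16.3 / (4.54 + 16.3) ≈ 3.551 days.
n = log₂(38.7/2.28) ≈ 4.0852; t = 4.0852 × 3.551 ≈ 14.506 days.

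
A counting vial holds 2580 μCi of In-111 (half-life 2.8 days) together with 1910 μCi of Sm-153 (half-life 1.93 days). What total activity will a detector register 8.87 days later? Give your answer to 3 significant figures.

In-111: 2580 × (1/2)^(8.87/2.8) = 2580 × (1/2)^3.1679 ≈ 287.08 μCi.
Sm-153: 1910 × (1/2)^(8.87/1.93) = 1910 × (1/2)^4.5959 ≈ 78.985 μCi.
Total = 287.08 + 78.985 ≈ 366.06 μCi.

366 μCi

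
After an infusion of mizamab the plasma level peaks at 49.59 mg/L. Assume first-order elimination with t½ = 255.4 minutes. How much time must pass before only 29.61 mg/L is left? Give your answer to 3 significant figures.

Fraction remaining = 29.61/49.59 ≈ 0.5971.
n = log₂(49.59/29.61) = ln(1.6748)/ln 2 ≈ 0.74396 half-lives.
t = n × t½ = 0.74396 × 255.4 ≈ 190.01 minutes.

190 minutes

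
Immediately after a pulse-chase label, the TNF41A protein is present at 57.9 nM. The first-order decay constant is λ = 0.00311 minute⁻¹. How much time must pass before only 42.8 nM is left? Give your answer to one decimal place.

97.2 minutes

t½ = ln 2 / λ = 0.69315 / 0.00311 ≈ 222.88 minutes.
Fraction remaining = 42.8/57.9 ≈ 0.73921.
n = log₂(57.9/42.8) = ln(1.3528)/ln 2 ≈ 0.43595 half-lives.
t = n × t½ = 0.43595 × 222.88 ≈ 97.164 minutes.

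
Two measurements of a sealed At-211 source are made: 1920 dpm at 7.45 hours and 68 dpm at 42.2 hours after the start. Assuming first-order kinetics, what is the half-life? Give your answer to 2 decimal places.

Over Δt = 42.2 − 7.45 = 34.75 hours, the level fell by a factor of 1920/68 ≈ 28.235.
n = log₂(28.235) ≈ 4.8194 half-lives, so t½ = 34.75/4.8194 ≈ 7.2104 hours.

7.21 hours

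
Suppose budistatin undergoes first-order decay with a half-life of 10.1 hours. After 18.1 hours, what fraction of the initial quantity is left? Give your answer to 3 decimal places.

0.289

n = 18.1/10.1 ≈ 1.7921 half-lives.
Fraction remaining = (1/2)^1.7921 ≈ 0.28876.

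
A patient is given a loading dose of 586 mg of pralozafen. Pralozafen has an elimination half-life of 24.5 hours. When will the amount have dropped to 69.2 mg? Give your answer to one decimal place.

75.5 hours

Fraction remaining = 69.2/586 ≈ 0.11809.
n = log₂(586/69.2) = ln(8.4682)/ln 2 ≈ 3.0821 half-lives.
t = n × t½ = 3.0821 × 24.5 ≈ 75.51 hours.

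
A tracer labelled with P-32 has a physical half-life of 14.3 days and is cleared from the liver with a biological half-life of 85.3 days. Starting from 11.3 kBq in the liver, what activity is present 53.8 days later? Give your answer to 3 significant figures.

1/t_eff = 1/t_phys + 1/t_biol = 1/14.3 + 1/85.3 = 0.081653 per day.
t_eff = 14.3 × 85.3 / (14.3 + 85.3) ≈ 12.247 days.
Remaining = 11.3 × (1/2)^(53.8/12.247) = 11.3 × (1/2)^4.393 ≈ 0.53786 kBq.

0.538 kBq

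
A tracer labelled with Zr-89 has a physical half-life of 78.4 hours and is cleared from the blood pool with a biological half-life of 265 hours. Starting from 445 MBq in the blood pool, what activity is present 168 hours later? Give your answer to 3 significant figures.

64.9 MBq

1/t_eff = 1/t_phys + 1/t_biol = 1/78.4 + 1/265 = 0.016529 per hour.
t_eff = 78.4 × 265 / (78.4 + 265) ≈ 60.501 hours.
Remaining = 445 × (1/2)^(168/60.501) = 445 × (1/2)^2.7768 ≈ 64.931 MBq.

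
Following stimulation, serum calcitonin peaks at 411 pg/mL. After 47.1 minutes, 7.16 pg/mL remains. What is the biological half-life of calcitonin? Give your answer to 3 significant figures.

A/A₀ = 7.16/411 ≈ 0.017421.
n = log₂(57.402) ≈ 5.843 half-lives elapsed in 47.1 minutes.
t½ = 47.1/5.843 ≈ 8.0609 minutes.

8.06 minutes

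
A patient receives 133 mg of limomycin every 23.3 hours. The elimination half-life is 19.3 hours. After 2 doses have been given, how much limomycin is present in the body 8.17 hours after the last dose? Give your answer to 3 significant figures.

The 2 doses were given 31.47, 8.17 hours ago.
Total = 133·(1/2)^(31.47/19.3) + 133·(1/2)^(8.17/19.3)
      = 42.954 + 99.179 ≈ 142.13 mg.

142 mg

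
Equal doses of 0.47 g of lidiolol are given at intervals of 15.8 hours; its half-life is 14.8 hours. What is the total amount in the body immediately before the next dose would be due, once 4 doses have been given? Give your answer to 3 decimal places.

The 4 doses were given 63.2, 47.4, 31.6, 15.8 hours ago.
Total = 0.47·(1/2)^(63.2/14.8) + 0.47·(1/2)^(47.4/14.8) + 0.47·(1/2)^(31.6/14.8) + 0.47·(1/2)^(15.8/14.8)
      = 0.024357 + 0.051049 + 0.10699 + 0.22425 ≈ 0.40665 g.

0.407 g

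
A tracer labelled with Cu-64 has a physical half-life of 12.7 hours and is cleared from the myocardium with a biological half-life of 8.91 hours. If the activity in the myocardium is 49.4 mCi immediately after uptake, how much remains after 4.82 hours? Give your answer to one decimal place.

26.1 mCi

1/t_eff = 1/t_phys + 1/t_biol = 1/12.7 + 1/8.91 = 0.19097 per hour.
t_eff = 12.7 × 8.91 / (12.7 + 8.91) ≈ 5.2363 hours.
Remaining = 49.4 × (1/2)^(4.82/5.2363) = 49.4 × (1/2)^0.92049 ≈ 26.099 mCi.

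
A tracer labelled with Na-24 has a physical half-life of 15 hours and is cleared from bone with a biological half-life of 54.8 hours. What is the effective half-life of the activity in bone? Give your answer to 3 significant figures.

1/t_eff = 1/t_phys + 1/t_biol = 1/15 + 1/54.8 = 0.084915 per hour.
t_eff = 15 × 54.8 / (15 + 54.8) ≈ 11.777 hours.

11.8 hours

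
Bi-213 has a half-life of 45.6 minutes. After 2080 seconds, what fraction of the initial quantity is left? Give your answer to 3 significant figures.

2080 seconds = 34.6667 minutes.
n = 34.6667/45.6 ≈ 0.76023 half-lives.
Fraction remaining = (1/2)^0.76023 ≈ 0.5904.

0.590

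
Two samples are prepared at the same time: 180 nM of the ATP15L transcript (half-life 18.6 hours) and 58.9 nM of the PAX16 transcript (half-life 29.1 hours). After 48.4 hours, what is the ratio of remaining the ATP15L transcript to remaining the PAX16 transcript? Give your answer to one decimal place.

ATP15L transcript: 180 × (1/2)^(48.4/18.6) = 180 × (1/2)^2.6022 ≈ 29.645 nM.
PAX16 transcript: 58.9 × (1/2)^(48.4/29.1) = 58.9 × (1/2)^1.6632 ≈ 18.597 nM.
Ratio ≈ 29.645 / 18.597 ≈ 1.5941.

1.6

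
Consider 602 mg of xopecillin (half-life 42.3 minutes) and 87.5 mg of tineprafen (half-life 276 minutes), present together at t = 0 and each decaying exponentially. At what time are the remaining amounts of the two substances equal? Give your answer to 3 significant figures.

139 minutes

Set 602·(1/2)^(t/42.3) = 87.5·(1/2)^(t/276).
Taking log₂: log₂(602/87.5) = t·(1/42.3 − 1/276).
log₂(6.88) = 2.7824; 1/42.3 − 1/276 = 0.020017.
t = 2.7824 / 0.020017 ≈ 139 minutes.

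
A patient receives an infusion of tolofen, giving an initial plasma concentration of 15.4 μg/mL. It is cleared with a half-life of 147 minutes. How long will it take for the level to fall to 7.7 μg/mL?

7.7/15.4 = 1/2, so 1 half-life has elapsed.
t = 1 × 147 = 147 minutes.

147 minutes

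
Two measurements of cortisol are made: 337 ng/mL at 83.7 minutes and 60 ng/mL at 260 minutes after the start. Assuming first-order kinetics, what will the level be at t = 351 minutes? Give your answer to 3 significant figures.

Over Δt = 260 − 83.7 = 176.3 minutes, the level fell by a factor of 337/60 ≈ 5.6167.
n = log₂(5.6167) ≈ 2.4897 half-lives, so t½ = 176.3/2.4897 ≈ 70.811 minutes.
From t = 260 to t = 351: 60 × (1/2)^((351−260)/70.811) ≈ 24.62 ng/mL.

24.6 ng/mL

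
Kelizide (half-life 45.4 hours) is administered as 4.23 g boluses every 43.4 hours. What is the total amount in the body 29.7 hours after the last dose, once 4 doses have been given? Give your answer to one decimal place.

The 4 doses were given 159.9, 116.5, 73.1, 29.7 hours ago.
Total = 4.23·(1/2)^(159.9/45.4) + 4.23·(1/2)^(116.5/45.4) + 4.23·(1/2)^(73.1/45.4) + 4.23·(1/2)^(29.7/45.4)
      = 0.36822 + 0.71429 + 1.3856 + 2.6879 ≈ 5.156 g.

5.2 g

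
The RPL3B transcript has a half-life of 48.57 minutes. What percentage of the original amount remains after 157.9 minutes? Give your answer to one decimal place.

n = 157.9/48.57 ≈ 3.251 half-lives.
Fraction remaining = (1/2)^3.251 ≈ 0.10504, i.e. 10.504%.

10.5%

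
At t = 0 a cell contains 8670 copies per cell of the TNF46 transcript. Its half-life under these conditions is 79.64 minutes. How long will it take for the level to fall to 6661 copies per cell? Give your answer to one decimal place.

30.3 minutes

Fraction remaining = 6661/8670 ≈ 0.76828.
n = log₂(8670/6661) = ln(1.3016)/ln 2 ≈ 0.38029 half-lives.
t = n × t½ = 0.38029 × 79.64 ≈ 30.287 minutes.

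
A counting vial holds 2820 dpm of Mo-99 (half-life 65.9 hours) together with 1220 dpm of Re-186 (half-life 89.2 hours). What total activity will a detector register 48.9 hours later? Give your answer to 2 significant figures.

Mo-99: 2820 × (1/2)^(48.9/65.9) = 2820 × (1/2)^0.74203 ≈ 1686.1 dpm.
Re-186: 1220 × (1/2)^(48.9/89.2) = 1220 × (1/2)^0.54821 ≈ 834.32 dpm.
Total = 1686.1 + 834.32 ≈ 2520.4 dpm.

2500 dpm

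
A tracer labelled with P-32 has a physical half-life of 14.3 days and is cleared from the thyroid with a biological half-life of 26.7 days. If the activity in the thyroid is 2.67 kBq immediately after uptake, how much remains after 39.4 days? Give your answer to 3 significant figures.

0.142 kBq

1/t_eff = 1/t_phys + 1/t_biol = 1/14.3 + 1/26.7 = 0.10738 per day.
t_eff = 14.3 × 26.7 / (14.3 + 26.7) ≈ 9.3124 days.
Remaining = 2.67 × (1/2)^(39.4/9.3124) = 2.67 × (1/2)^4.2309 ≈ 0.14219 kBq.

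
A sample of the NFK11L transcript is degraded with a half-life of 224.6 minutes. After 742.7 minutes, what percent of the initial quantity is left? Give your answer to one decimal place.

10.1%

n = 742.7/224.6 ≈ 3.3068 half-lives.
Fraction remaining = (1/2)^3.3068 ≈ 0.10106, i.e. 10.106%.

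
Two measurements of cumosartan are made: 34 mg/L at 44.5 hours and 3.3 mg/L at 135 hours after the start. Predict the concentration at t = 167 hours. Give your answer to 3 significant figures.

1.45 mg/L

Over Δt = 135 − 44.5 = 90.5 hours, the level fell by a factor of 34/3.3 ≈ 10.303.
n = log₂(10.303) ≈ 3.365 half-lives, so t½ = 90.5/3.365 ≈ 26.895 hours.
From t = 135 to t = 167: 3.3 × (1/2)^((167−135)/26.895) ≈ 1.4466 mg/L.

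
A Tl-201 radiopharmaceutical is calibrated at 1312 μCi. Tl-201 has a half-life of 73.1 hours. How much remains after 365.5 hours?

Elapsed time is 5 half-lives (365.5/73.1).
Each half-life halves the amount: 1312 × (1/2)^5 = 1312/32 = 41 μCi.

41 μCi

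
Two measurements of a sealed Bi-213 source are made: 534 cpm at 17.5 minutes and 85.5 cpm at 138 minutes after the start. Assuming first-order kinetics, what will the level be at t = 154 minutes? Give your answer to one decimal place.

67.0 cpm

Over Δt = 138 − 17.5 = 120.5 minutes, the level fell by a factor of 534/85.5 ≈ 6.2456.
n = log₂(6.2456) ≈ 2.6428 half-lives, so t½ = 120.5/2.6428 ≈ 45.595 minutes.
From t = 138 to t = 154: 85.5 × (1/2)^((154−138)/45.595) ≈ 67.039 cpm.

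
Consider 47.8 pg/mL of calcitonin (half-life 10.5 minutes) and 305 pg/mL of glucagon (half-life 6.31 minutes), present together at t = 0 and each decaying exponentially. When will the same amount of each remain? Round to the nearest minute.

42 minutes

Set 47.8·(1/2)^(t/10.5) = 305·(1/2)^(t/6.31).
Taking log₂: log₂(47.8/305) = t·(1/10.5 − 1/6.31).
log₂(0.15672) = -2.6737; 1/10.5 − 1/6.31 = -0.063241.
t = -2.6737 / -0.063241 ≈ 42.279 minutes.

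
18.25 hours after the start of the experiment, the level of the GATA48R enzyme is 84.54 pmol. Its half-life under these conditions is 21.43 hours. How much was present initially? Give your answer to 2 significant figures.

Number of half-lives elapsed: n = 18.25/21.43 ≈ 0.85161.
A₀ = A × 2^n = 84.54 × 2^0.85161 = 84.54 × 1.8045 ≈ 152.55 pmol.

150 pmol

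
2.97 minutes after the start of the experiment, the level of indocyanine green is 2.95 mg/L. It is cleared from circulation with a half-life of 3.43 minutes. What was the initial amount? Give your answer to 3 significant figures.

Number of half-lives elapsed: n = 2.97/3.43 ≈ 0.86589.
A₀ = A × 2^n = 2.95 × 2^0.86589 = 2.95 × 1.8225 ≈ 5.3763 mg/L.

5.38 mg/L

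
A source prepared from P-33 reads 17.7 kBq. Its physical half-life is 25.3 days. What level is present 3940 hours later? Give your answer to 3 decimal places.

Convert the elapsed time: 3940 hours = 164.167 days.
Number of half-lives: n = 164.167/25.3 ≈ 6.4888.
Remaining = 17.7 × (1/2)^6.4888 = 17.7 × 0.011135 ≈ 0.19708 kBq.

0.197 kBq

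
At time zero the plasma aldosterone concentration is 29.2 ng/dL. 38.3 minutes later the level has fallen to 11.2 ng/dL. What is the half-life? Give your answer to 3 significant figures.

A/A₀ = 11.2/29.2 ≈ 0.38356.
n = log₂(2.6071) ≈ 1.3825 half-lives elapsed in 38.3 minutes.
t½ = 38.3/1.3825 ≈ 27.704 minutes.

27.7 minutes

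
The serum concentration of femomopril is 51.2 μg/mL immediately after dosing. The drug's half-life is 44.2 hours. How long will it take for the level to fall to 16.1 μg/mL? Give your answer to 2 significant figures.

Fraction remaining = 16.1/51.2 ≈ 0.31445.
n = log₂(51.2/16.1) = ln(3.1801)/ln 2 ≈ 1.6691 half-lives.
t = n × t½ = 1.6691 × 44.2 ≈ 73.773 hours.

74 hours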